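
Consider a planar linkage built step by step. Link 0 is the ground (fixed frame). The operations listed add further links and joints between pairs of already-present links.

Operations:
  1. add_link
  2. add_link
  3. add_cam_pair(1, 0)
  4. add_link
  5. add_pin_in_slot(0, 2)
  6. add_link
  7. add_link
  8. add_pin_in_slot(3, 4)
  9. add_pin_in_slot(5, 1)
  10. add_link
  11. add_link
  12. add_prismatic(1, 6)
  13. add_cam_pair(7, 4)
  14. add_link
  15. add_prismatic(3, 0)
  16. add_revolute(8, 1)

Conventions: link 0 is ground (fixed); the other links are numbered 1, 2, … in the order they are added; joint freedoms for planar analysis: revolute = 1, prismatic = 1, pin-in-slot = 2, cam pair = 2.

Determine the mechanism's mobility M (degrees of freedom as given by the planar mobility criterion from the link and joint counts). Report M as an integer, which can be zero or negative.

(L,J1,J2)=(1,0,0); link0 fixed
link1: (2,0,0)
link2: (3,0,0)
C 1-0 [J2]: (3,0,1)
link3: (4,0,1)
PS 0-2 [J2]: (4,0,2)
link4: (5,0,2)
link5: (6,0,2)
PS 3-4 [J2]: (6,0,3)
PS 5-1 [J2]: (6,0,4)
link6: (7,0,4)
link7: (8,0,4)
P 1-6 [J1]: (8,1,4)
C 7-4 [J2]: (8,1,5)
link8: (9,1,5)
P 3-0 [J1]: (9,2,5)
R 8-1 [J1]: (9,3,5)
Grübler: 3·8 − 2·3 − 5 = 13

M = 13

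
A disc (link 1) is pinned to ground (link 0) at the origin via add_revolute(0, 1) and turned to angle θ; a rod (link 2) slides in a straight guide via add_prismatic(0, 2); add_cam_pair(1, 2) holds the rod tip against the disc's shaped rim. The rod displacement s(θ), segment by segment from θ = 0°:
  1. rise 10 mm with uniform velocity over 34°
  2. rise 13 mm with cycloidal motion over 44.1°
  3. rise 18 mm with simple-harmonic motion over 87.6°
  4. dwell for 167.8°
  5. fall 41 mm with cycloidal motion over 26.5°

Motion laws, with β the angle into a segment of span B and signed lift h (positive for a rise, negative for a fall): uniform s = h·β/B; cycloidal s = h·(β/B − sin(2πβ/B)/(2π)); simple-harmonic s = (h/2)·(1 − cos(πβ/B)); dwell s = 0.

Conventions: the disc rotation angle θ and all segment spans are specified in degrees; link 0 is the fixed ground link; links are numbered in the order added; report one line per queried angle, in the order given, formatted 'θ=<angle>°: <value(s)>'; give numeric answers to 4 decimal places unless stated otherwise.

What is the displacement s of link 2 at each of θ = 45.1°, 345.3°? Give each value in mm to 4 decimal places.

segment 1 (0° to 34°, uniform, h = 10) is passed completely: s = 0.0000 + (10) = 10.0000
θ = 45.1° falls in segment 2 (34° to 78.1°, cycloidal, h = 13): β = 45.1 − 34 = 11.1°, B = 44.1°; Δs = 13·(0.2517 − sin(2π·0.2517)/(2π)) = 1.2032; s = 10.0000 + 1.2032 = 11.2032
segment 2 (34° to 78.1°, cycloidal, h = 13) is passed completely: s = 10.0000 + (13) = 23.0000
segment 3 (78.1° to 165.7°, simple-harmonic, h = 18) is passed completely: s = 23.0000 + (18) = 41.0000
segment 4 (165.7° to 333.5°, dwell): s unchanged at 41.0000
θ = 345.3° falls in segment 5 (333.5° to 360°, cycloidal, h = -41): β = 345.3 − 333.5 = 11.8°, B = 26.5°; Δs = -41·(0.4453 − sin(2π·0.4453)/(2π)) = -16.0571; s = 41.0000 − 16.0571 = 24.9429

θ=45.1°: 11.2032
θ=345.3°: 24.9429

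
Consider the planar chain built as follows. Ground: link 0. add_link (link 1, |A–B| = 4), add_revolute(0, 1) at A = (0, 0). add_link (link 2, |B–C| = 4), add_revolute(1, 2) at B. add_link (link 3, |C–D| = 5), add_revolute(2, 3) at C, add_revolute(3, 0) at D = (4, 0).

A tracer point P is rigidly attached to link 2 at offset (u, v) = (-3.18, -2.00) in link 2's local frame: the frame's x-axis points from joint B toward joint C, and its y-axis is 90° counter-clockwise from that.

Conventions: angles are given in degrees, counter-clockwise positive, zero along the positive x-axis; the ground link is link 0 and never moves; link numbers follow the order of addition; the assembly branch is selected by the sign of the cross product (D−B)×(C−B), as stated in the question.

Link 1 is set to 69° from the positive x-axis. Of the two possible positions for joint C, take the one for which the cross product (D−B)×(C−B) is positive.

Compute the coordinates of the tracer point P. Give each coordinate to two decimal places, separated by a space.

A=(0,0), D=(4.00,0)
B = A + 4.00·(cos69°, sin69°) = (1.4335, 3.7343)
|BD| = 4.5312
circle(B,4.00) ∩ circle(D,5.00): a=1.2725, h=3.7922
  candidates: C₊=(5.2795,4.8335) cross=17.183; C₋=(-0.9710,0.5377) cross=-17.183
  branch + wants cross > 0 → take C=(5.2795,4.8335) (cross=17.183)
ex = (C−B)/|BC| = (0.9615,0.2748); ey = (-0.2748,0.9615)
P = B + -3.18·ex + -2.00·ey = (-1.0745,0.9375)

-1.07 0.94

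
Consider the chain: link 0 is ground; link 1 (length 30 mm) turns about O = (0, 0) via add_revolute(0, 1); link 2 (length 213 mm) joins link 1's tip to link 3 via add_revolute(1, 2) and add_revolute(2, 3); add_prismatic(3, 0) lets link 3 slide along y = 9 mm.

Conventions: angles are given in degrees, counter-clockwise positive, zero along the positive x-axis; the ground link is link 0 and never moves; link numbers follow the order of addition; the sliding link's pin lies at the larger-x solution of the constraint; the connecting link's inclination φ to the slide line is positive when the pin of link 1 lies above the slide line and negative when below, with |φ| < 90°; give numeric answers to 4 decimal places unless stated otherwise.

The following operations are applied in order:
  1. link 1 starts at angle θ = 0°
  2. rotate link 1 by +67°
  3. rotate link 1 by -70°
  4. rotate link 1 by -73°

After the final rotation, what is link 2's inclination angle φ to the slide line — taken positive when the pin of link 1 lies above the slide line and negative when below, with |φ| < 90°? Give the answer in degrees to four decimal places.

geometry: r = 30 mm, L = 213 mm, e = 9 mm; θ starts at 0°
rotate link 1 by +67°: θ ← 0° +67° = 67°
rotate link 1 by -70°: θ ← 67° -70° = -3°
rotate link 1 by -73°: θ ← -3° -73° = -76°
h = r sin θ − e = -29.108872 − 9 = -38.108872
sin φ = h / L = -38.108872 / 213 = -0.17891489
φ = arcsin(-0.17891489) = -10.306562°

-10.3066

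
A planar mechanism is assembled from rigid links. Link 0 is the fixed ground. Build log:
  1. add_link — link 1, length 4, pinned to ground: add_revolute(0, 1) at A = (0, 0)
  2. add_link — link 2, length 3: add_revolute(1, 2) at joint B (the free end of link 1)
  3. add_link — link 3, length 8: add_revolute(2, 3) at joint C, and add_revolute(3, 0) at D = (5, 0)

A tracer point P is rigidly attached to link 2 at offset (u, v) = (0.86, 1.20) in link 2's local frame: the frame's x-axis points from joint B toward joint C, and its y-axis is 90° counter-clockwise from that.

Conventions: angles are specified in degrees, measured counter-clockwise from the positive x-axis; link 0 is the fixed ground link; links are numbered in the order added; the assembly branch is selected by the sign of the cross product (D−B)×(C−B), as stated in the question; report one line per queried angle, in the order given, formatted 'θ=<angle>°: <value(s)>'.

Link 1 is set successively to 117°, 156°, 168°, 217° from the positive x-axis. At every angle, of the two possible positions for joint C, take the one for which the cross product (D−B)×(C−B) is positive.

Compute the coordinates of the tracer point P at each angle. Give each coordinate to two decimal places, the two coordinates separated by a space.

A=(0,0), D=(5.00,0)
θ=117°: B = A + 4.00·(cos117°, sin117°) = (-1.8160, 3.5640)
θ=117°: |BD| = 7.6915
θ=117°: circle(B,3.00) ∩ circle(D,8.00): a=0.2704, h=2.9878
θ=117°:   candidates: C₊=(-0.1919,6.0864) cross=22.981; C₋=(-2.9608,0.7911) cross=-22.981
θ=117°:   branch + wants cross > 0 → take C=(-0.1919,6.0864) (cross=22.981)
θ=117°: ex = (C−B)/|BC| = (0.5414,0.8408); ey = (-0.8408,0.5414)
θ=117°: P = B + 0.86·ex + 1.20·ey = (-2.3593,4.9367)
θ=156°: B = A + 4.00·(cos156°, sin156°) = (-3.6542, 1.6269)
θ=156°: |BD| = 8.8058
θ=156°: circle(B,3.00) ∩ circle(D,8.00): a=1.2799, h=2.7133
θ=156°:   candidates: C₊=(-1.8950,4.0570) cross=23.892; C₋=(-2.8976,-1.2761) cross=-23.892
θ=156°:   branch + wants cross > 0 → take C=(-1.8950,4.0570) (cross=23.892)
θ=156°: ex = (C−B)/|BC| = (0.5864,0.8100); ey = (-0.8100,0.5864)
θ=156°: P = B + 0.86·ex + 1.20·ey = (-4.1219,3.0272)
θ=168°: B = A + 4.00·(cos168°, sin168°) = (-3.9126, 0.8316)
θ=168°: |BD| = 8.9513
θ=168°: circle(B,3.00) ∩ circle(D,8.00): a=1.4035, h=2.6515
θ=168°:   candidates: C₊=(-2.2688,3.3412) cross=23.734; C₋=(-2.7615,-1.9387) cross=-23.734
θ=168°:   branch + wants cross > 0 → take C=(-2.2688,3.3412) (cross=23.734)
θ=168°: ex = (C−B)/|BC| = (0.5479,0.8365); ey = (-0.8365,0.5479)
θ=168°: P = B + 0.86·ex + 1.20·ey = (-4.4452,2.2086)
θ=217°: B = A + 4.00·(cos217°, sin217°) = (-3.1945, -2.4073)
θ=217°: |BD| = 8.5408
θ=217°: circle(B,3.00) ∩ circle(D,8.00): a=1.0506, h=2.8100
θ=217°:   candidates: C₊=(-2.9786,0.5850) cross=24.000; C₋=(-1.3945,-4.8073) cross=-24.000
θ=217°:   branch + wants cross > 0 → take C=(-2.9786,0.5850) (cross=24.000)
θ=217°: ex = (C−B)/|BC| = (0.0720,0.9974); ey = (-0.9974,0.0720)
θ=217°: P = B + 0.86·ex + 1.20·ey = (-4.3295,-1.4631)

θ=117°: -2.36 4.94
θ=156°: -4.12 3.03
θ=168°: -4.45 2.21
θ=217°: -4.33 -1.46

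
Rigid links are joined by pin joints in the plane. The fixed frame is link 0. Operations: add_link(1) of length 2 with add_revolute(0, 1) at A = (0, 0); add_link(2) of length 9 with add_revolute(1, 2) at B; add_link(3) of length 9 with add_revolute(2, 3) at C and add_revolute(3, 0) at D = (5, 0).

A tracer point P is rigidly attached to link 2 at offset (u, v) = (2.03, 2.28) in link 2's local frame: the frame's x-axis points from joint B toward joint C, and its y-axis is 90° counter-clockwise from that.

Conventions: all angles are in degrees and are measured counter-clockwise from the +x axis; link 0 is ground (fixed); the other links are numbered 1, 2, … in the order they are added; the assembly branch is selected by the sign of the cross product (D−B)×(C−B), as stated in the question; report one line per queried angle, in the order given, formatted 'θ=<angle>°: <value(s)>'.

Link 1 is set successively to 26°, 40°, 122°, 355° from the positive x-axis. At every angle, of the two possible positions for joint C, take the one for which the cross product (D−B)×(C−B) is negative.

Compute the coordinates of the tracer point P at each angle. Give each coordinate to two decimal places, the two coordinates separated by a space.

A=(0,0), D=(5.00,0)
θ=26°: B = A + 2.00·(cos26°, sin26°) = (1.7976, 0.8767)
θ=26°: |BD| = 3.3203
θ=26°: circle(B,9.00) ∩ circle(D,9.00): a=1.6601, h=8.8456
θ=26°:   candidates: C₊=(5.7345,8.9700) cross=29.370; C₋=(1.0630,-8.0932) cross=-29.370
θ=26°:   branch - wants cross < 0 → take C=(1.0630,-8.0932) (cross=-29.370)
θ=26°: ex = (C−B)/|BC| = (-0.0816,-0.9967); ey = (0.9967,-0.0816)
θ=26°: P = B + 2.03·ex + 2.28·ey = (3.9043,-1.3326)
θ=40°: B = A + 2.00·(cos40°, sin40°) = (1.5321, 1.2856)
θ=40°: |BD| = 3.6985
θ=40°: circle(B,9.00) ∩ circle(D,9.00): a=1.8493, h=8.8080
θ=40°:   candidates: C₊=(6.3276,8.9015) cross=32.577; C₋=(0.2045,-7.6160) cross=-32.577
θ=40°:   branch - wants cross < 0 → take C=(0.2045,-7.6160) (cross=-32.577)
θ=40°: ex = (C−B)/|BC| = (-0.1475,-0.9891); ey = (0.9891,-0.1475)
θ=40°: P = B + 2.03·ex + 2.28·ey = (3.4877,-1.0585)
θ=122°: B = A + 2.00·(cos122°, sin122°) = (-1.0598, 1.6961)
θ=122°: |BD| = 6.2927
θ=122°: circle(B,9.00) ∩ circle(D,9.00): a=3.1464, h=8.4321
θ=122°:   candidates: C₊=(4.2428,8.9681) cross=53.061; C₋=(-0.3026,-7.2720) cross=-53.061
θ=122°:   branch - wants cross < 0 → take C=(-0.3026,-7.2720) (cross=-53.061)
θ=122°: ex = (C−B)/|BC| = (0.0841,-0.9965); ey = (0.9965,0.0841)
θ=122°: P = B + 2.03·ex + 2.28·ey = (1.3829,-0.1349)
θ=355°: B = A + 2.00·(cos355°, sin355°) = (1.9924, -0.1743)
θ=355°: |BD| = 3.0127
θ=355°: circle(B,9.00) ∩ circle(D,9.00): a=1.5063, h=8.8730
θ=355°:   candidates: C₊=(2.9828,8.7710) cross=26.731; C₋=(4.0096,-8.9453) cross=-26.731
θ=355°:   branch - wants cross < 0 → take C=(4.0096,-8.9453) (cross=-26.731)
θ=355°: ex = (C−B)/|BC| = (0.2241,-0.9746); ey = (0.9746,0.2241)
θ=355°: P = B + 2.03·ex + 2.28·ey = (4.6694,-1.6416)

θ=26°: 3.90 -1.33
θ=40°: 3.49 -1.06
θ=122°: 1.38 -0.13
θ=355°: 4.67 -1.64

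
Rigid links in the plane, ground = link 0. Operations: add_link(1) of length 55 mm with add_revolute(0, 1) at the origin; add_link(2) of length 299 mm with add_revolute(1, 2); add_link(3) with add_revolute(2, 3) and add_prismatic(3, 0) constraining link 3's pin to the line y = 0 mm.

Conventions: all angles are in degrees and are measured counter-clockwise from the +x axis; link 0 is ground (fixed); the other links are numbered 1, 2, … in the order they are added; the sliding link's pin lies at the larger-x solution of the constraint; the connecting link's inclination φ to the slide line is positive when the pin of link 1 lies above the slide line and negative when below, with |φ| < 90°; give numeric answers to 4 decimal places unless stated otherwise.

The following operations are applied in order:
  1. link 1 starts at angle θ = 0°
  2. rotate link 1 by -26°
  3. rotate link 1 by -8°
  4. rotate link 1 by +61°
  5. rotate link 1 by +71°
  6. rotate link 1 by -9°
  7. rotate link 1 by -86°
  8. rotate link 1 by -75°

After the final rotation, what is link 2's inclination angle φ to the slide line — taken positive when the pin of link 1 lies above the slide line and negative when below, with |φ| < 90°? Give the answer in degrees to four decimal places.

geometry: r = 55 mm, L = 299 mm, e = 0 mm; θ starts at 0°
rotate link 1 by -26°: θ ← 0° -26° = -26°
rotate link 1 by -8°: θ ← -26° -8° = -34°
rotate link 1 by +61°: θ ← -34° +61° = 27°
rotate link 1 by +71°: θ ← 27° +71° = 98°
rotate link 1 by -9°: θ ← 98° -9° = 89°
rotate link 1 by -86°: θ ← 89° -86° = 3°
rotate link 1 by -75°: θ ← 3° -75° = -72°
h = r sin θ − e = -52.308108 − 0 = -52.308108
sin φ = h / L = -52.308108 / 299 = -0.17494351
φ = arcsin(-0.17494351) = -10.075371°

-10.0754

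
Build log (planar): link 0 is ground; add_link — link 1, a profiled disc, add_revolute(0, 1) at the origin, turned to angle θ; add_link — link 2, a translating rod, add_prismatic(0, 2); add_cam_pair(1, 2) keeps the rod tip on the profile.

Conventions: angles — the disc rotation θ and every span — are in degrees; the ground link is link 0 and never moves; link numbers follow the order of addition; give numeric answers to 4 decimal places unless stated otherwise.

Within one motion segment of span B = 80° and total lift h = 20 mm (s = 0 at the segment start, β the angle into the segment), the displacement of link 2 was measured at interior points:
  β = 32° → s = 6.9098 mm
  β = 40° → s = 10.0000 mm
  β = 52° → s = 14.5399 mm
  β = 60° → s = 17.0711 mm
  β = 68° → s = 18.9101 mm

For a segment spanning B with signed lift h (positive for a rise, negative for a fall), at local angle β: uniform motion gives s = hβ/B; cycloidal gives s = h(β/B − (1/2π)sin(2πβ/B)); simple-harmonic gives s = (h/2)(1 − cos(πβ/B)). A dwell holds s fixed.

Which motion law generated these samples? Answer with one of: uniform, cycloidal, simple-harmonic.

candidates at β/B = r: uniform s = h·r (linear in β); cycloidal s = h·(r − sin(2πr)/(2π)); simple-harmonic s = (h/2)(1 − cos(πr))
β=32°: printed 6.9098 | uniform 8.0000, cycloidal 6.1290, simple-harmonic 6.9098
β=40°: printed 10.0000 | uniform 10.0000, cycloidal 10.0000, simple-harmonic 10.0000
β=52°: printed 14.5399 | uniform 13.0000, cycloidal 15.5752, simple-harmonic 14.5399
β=60°: printed 17.0711 | uniform 15.0000, cycloidal 18.1831, simple-harmonic 17.0711
β=68°: printed 18.9101 | uniform 17.0000, cycloidal 19.5752, simple-harmonic 18.9101
only one law matches every sample → simple-harmonic

simple-harmonic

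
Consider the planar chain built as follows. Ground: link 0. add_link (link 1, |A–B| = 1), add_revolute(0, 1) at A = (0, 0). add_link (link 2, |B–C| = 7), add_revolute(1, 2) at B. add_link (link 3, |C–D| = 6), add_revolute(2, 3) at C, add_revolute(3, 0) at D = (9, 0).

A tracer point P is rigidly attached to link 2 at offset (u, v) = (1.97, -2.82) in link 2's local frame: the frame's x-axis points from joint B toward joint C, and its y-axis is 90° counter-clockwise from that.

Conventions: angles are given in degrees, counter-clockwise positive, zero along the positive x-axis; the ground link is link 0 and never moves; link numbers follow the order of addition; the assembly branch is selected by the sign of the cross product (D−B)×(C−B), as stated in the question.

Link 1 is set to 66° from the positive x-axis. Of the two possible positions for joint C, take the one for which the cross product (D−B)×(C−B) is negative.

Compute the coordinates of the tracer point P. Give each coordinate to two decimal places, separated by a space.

A=(0,0), D=(9.00,0)
B = A + 1.00·(cos66°, sin66°) = (0.4067, 0.9135)
|BD| = 8.6417
circle(B,7.00) ∩ circle(D,6.00): a=5.0730, h=4.8233
  candidates: C₊=(5.9612,5.1736) cross=41.682; C₋=(4.9414,-4.4190) cross=-41.682
  branch - wants cross < 0 → take C=(4.9414,-4.4190) (cross=-41.682)
ex = (C−B)/|BC| = (0.6478,-0.7618); ey = (0.7618,0.6478)
P = B + 1.97·ex + -2.82·ey = (-0.4653,-2.4140)

-0.47 -2.41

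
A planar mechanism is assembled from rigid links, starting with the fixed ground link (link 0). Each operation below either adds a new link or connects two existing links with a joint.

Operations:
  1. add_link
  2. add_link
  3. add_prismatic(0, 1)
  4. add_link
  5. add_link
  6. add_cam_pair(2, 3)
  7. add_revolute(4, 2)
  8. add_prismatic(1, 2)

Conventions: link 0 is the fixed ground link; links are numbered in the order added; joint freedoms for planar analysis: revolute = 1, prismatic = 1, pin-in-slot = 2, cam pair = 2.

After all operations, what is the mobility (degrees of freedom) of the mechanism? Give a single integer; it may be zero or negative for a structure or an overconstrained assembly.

link 0 = ground. State L|J1|J2 = 1|0|0
+link1  2|0|0
+link2  3|0|0
P(0,1) f=1→J1  3|1|0
+link3  4|1|0
+link4  5|1|0
C(2,3) f=2→J2  5|1|1
R(4,2) f=1→J1  5|2|1
P(1,2) f=1→J1  5|3|1
M = 3(5−1)−2·3−1 = 12−6−1 = 5

M = 5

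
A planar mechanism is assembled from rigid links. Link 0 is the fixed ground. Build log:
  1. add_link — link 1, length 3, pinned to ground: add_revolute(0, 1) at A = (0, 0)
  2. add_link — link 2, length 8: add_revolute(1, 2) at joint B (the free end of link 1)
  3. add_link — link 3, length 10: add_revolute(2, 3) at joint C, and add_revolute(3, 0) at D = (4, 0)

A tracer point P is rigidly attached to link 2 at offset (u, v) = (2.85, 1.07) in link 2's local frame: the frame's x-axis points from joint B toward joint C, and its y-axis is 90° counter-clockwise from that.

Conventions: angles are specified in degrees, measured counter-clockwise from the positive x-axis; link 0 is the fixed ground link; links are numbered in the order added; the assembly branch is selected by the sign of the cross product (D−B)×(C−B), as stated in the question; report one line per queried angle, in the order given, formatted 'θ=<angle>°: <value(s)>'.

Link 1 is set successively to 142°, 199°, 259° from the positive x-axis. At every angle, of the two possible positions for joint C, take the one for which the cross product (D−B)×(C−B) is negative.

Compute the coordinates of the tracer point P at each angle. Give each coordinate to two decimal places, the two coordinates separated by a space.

A=(0,0), D=(4.00,0)
θ=142°: B = A + 3.00·(cos142°, sin142°) = (-2.3640, 1.8470)
θ=142°: |BD| = 6.6266
θ=142°: circle(B,8.00) ∩ circle(D,10.00): a=0.5970, h=7.9777
θ=142°:   candidates: C₊=(0.4329,9.3421) cross=52.865; C₋=(-4.0142,-5.9810) cross=-52.865
θ=142°:   branch - wants cross < 0 → take C=(-4.0142,-5.9810) (cross=-52.865)
θ=142°: ex = (C−B)/|BC| = (-0.2063,-0.9785); ey = (0.9785,-0.2063)
θ=142°: P = B + 2.85·ex + 1.07·ey = (-1.9049,-1.1624)
θ=199°: B = A + 3.00·(cos199°, sin199°) = (-2.8366, -0.9767)
θ=199°: |BD| = 6.9060
θ=199°: circle(B,8.00) ∩ circle(D,10.00): a=0.8465, h=7.9551
θ=199°:   candidates: C₊=(-3.1236,7.0181) cross=54.938; C₋=(-0.8734,-8.7321) cross=-54.938
θ=199°:   branch - wants cross < 0 → take C=(-0.8734,-8.7321) (cross=-54.938)
θ=199°: ex = (C−B)/|BC| = (0.2454,-0.9694); ey = (0.9694,0.2454)
θ=199°: P = B + 2.85·ex + 1.07·ey = (-1.0999,-3.4770)
θ=259°: B = A + 3.00·(cos259°, sin259°) = (-0.5724, -2.9449)
θ=259°: |BD| = 5.4387
θ=259°: circle(B,8.00) ∩ circle(D,10.00): a=-0.5903, h=7.9782
θ=259°:   candidates: C₊=(-5.3886,3.4429) cross=43.391; C₋=(3.2513,-9.9719) cross=-43.391
θ=259°:   branch - wants cross < 0 → take C=(3.2513,-9.9719) (cross=-43.391)
θ=259°: ex = (C−B)/|BC| = (0.4780,-0.8784); ey = (0.8784,0.4780)
θ=259°: P = B + 2.85·ex + 1.07·ey = (1.7296,-4.9368)

θ=142°: -1.90 -1.16
θ=199°: -1.10 -3.48
θ=259°: 1.73 -4.94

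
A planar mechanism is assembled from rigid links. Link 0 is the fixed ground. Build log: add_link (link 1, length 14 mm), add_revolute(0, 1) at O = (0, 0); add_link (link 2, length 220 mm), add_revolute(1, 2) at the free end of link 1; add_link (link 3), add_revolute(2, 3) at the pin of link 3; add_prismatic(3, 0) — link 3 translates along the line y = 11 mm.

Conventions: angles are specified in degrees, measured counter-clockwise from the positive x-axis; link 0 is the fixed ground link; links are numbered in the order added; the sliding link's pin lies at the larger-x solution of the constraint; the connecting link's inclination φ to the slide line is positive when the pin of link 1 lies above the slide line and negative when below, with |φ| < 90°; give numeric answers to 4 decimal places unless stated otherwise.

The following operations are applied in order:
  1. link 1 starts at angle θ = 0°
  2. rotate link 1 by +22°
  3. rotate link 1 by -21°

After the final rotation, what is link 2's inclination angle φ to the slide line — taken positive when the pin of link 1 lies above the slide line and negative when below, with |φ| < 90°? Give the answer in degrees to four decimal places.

geometry: r = 14 mm, L = 220 mm, e = 11 mm; θ starts at 0°
rotate link 1 by +22°: θ ← 0° +22° = 22°
rotate link 1 by -21°: θ ← 22° -21° = 1°
h = r sin θ − e = 0.244334 − 11 = -10.755666
sin φ = h / L = -10.755666 / 220 = -0.04888939
φ = arcsin(-0.04888939) = -2.802273°

-2.8023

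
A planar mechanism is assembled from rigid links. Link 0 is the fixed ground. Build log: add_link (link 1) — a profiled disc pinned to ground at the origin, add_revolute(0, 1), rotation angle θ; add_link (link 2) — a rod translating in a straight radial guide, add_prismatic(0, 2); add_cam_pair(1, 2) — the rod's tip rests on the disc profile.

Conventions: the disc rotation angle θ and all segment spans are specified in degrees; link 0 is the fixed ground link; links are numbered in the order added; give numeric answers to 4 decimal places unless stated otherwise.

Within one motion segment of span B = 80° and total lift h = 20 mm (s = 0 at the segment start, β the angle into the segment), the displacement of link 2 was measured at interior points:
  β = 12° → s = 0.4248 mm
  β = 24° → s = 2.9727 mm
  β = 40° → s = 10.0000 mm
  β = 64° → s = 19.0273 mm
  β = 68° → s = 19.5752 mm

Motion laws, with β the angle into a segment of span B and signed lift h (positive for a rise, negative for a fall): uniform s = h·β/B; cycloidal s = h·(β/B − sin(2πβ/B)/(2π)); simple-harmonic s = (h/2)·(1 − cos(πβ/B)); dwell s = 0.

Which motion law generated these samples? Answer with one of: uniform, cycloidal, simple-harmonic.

candidates at β/B = r: uniform s = h·r (linear in β); cycloidal s = h·(r − sin(2πr)/(2π)); simple-harmonic s = (h/2)(1 − cos(πr))
β=12°: printed 0.4248 | uniform 3.0000, cycloidal 0.4248, simple-harmonic 1.0899
β=24°: printed 2.9727 | uniform 6.0000, cycloidal 2.9727, simple-harmonic 4.1221
β=40°: printed 10.0000 | uniform 10.0000, cycloidal 10.0000, simple-harmonic 10.0000
β=64°: printed 19.0273 | uniform 16.0000, cycloidal 19.0273, simple-harmonic 18.0902
β=68°: printed 19.5752 | uniform 17.0000, cycloidal 19.5752, simple-harmonic 18.9101
only one law matches every sample → cycloidal

cycloidal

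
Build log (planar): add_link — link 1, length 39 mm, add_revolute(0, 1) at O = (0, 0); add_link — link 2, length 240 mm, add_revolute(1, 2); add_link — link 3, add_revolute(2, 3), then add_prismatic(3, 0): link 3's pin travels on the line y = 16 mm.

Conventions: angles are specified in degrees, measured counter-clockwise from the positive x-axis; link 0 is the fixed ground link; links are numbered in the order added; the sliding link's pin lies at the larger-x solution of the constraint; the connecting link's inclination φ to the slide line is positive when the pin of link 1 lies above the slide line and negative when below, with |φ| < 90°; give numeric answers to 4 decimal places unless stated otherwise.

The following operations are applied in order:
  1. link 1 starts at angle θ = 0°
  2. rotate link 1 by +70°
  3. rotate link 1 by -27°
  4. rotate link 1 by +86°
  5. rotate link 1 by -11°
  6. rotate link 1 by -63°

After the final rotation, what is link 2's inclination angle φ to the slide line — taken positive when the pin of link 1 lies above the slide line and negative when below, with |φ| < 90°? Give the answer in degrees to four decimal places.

geometry: r = 39 mm, L = 240 mm, e = 16 mm; θ starts at 0°
rotate link 1 by +70°: θ ← 0° +70° = 70°
rotate link 1 by -27°: θ ← 70° -27° = 43°
rotate link 1 by +86°: θ ← 43° +86° = 129°
rotate link 1 by -11°: θ ← 129° -11° = 118°
rotate link 1 by -63°: θ ← 118° -63° = 55°
h = r sin θ − e = 31.946930 − 16 = 15.946930
sin φ = h / L = 15.946930 / 240 = 0.06644554
φ = arcsin(0.06644554) = 3.809856°

3.8099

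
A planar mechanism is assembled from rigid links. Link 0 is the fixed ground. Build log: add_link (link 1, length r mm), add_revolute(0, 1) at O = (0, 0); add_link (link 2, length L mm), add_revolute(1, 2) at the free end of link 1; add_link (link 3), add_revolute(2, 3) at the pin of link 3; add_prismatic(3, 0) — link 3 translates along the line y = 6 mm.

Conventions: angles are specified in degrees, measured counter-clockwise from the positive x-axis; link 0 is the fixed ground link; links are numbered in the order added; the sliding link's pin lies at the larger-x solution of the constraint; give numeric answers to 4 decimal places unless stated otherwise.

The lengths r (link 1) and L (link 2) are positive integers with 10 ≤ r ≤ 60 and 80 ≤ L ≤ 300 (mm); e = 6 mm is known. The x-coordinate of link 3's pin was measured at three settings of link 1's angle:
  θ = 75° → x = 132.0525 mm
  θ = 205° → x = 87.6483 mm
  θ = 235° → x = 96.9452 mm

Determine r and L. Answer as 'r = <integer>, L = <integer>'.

constraint per measurement: (x − r cos θ)² + (r sin θ − e)² = L²
subtracting the θ₁ and θ₂ equations cancels the r² and L² terms:
r = (x₁² − x₂²) / (2[(x₁cos θ₁ + e sin θ₁) − (x₂cos θ₂ + e sin θ₂)]) = 40.0001 → r = 40
L² = (x₁ − r cos θ₁)² + (r sin θ₁ − e)² = 15876.0022 → L = 126.0000 → L = 126
check at θ₃=235°: x = 96.9452 (printed 96.9452) ✓

r = 40, L = 126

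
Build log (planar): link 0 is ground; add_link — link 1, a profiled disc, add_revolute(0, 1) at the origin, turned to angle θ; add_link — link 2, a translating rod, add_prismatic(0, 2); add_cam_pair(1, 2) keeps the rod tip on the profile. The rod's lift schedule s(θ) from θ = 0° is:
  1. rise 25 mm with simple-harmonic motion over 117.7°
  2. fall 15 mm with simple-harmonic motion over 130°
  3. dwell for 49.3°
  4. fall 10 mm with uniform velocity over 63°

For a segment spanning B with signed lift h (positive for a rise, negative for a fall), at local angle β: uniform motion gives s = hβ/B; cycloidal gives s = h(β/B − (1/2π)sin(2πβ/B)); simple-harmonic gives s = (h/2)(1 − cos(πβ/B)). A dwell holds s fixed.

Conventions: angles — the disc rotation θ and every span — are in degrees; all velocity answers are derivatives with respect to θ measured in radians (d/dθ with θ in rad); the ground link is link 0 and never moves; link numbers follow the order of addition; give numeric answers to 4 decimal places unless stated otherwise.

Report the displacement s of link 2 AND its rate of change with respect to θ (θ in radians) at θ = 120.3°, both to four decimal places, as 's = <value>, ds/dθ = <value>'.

seg 1 [0°–117.7°] simple-harmonic, h=25: full span → s += 25 → s = 25.0000
seg 2 [117.7°–247.7°] simple-harmonic, h=-15: θ=120.3° here. β=2.6, B=130. -15/2·(1 − cos(π·0.0200)) = -0.0148 → s = 24.9852
velocity in seg [117.7°–247.7°] (simple-harmonic), θ in radians: β = 2.6° = 0.0454 rad, B = 130° = 2.2689 rad; ds/dθ = (πh/(2B)) sin(πβ/B) = (π·(-15)/(2·2.2689)) sin(π·0.0200) = -0.652055 mm/rad

s = 24.9852, ds/dθ = -0.6521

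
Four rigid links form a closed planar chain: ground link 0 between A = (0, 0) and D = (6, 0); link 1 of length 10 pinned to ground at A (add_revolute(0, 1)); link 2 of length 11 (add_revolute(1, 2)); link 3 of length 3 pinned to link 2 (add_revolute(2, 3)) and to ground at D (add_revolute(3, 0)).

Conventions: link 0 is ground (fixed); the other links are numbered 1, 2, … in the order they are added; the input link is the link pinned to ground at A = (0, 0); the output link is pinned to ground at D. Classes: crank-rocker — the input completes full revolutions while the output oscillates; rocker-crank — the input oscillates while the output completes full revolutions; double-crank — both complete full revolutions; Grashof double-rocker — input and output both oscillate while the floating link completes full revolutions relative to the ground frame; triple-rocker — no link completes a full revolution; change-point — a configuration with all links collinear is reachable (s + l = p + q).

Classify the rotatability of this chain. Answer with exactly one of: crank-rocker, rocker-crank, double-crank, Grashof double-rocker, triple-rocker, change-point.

lengths: ground=6, input=10, coupler=11, output=3
sorted: s=3 (shortest), l=11 (longest), p+q=16
s + l = 14 vs p + q = 16
s + l < p + q (Grashof) with shortest = output link → rocker-crank

rocker-crank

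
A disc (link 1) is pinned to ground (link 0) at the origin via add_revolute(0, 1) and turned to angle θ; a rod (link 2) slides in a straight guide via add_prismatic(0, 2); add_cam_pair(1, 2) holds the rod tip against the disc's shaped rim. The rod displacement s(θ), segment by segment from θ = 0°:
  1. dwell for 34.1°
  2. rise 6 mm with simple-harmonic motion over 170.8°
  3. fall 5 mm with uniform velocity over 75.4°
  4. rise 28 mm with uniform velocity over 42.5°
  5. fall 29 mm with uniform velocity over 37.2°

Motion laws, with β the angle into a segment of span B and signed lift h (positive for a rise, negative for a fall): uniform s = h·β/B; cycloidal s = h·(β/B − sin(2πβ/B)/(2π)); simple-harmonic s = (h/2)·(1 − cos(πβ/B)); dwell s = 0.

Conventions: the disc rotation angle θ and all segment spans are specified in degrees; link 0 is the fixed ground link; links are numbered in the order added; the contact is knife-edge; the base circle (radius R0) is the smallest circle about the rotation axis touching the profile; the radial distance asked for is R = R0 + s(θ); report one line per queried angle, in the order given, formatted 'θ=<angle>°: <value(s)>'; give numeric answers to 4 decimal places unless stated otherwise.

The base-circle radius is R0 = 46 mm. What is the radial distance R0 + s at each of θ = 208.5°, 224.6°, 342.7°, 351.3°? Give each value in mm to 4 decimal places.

segment 1 (0° to 34.1°, dwell): s unchanged at 0.0000
segment 2 (34.1° to 204.9°, simple-harmonic, h = 6) is passed completely: s = 0.0000 + (6) = 6.0000
θ = 208.5° falls in segment 3 (204.9° to 280.3°, uniform, h = -5): β = 208.5 − 204.9 = 3.6°, B = 75.4°; Δs = -5·3.6/75.4 = -0.2387; s = 6.0000 − 0.2387 = 5.7613
θ = 224.6° falls in segment 3 (204.9° to 280.3°, uniform, h = -5): β = 224.6 − 204.9 = 19.7°, B = 75.4°; Δs = -5·19.7/75.4 = -1.3064; s = 6.0000 − 1.3064 = 4.6936
segment 3 (204.9° to 280.3°, uniform, h = -5) is passed completely: s = 6.0000 + (-5) = 1.0000
segment 4 (280.3° to 322.8°, uniform, h = 28) is passed completely: s = 1.0000 + (28) = 29.0000
θ = 342.7° falls in segment 5 (322.8° to 360°, uniform, h = -29): β = 342.7 − 322.8 = 19.9°, B = 37.2°; Δs = -29·19.9/37.2 = -15.5134; s = 29.0000 − 15.5134 = 13.4866
θ = 351.3° falls in segment 5 (322.8° to 360°, uniform, h = -29): β = 351.3 − 322.8 = 28.5°, B = 37.2°; Δs = -29·28.5/37.2 = -22.2177; s = 29.0000 − 22.2177 = 6.7823
θ=208.5°: R = R0 + s = 46 + 5.7613 = 51.7613
θ=224.6°: R = R0 + s = 46 + 4.6936 = 50.6936
θ=342.7°: R = R0 + s = 46 + 13.4866 = 59.4866
θ=351.3°: R = R0 + s = 46 + 6.7823 = 52.7823

θ=208.5°: 51.7613
θ=224.6°: 50.6936
θ=342.7°: 59.4866
θ=351.3°: 52.7823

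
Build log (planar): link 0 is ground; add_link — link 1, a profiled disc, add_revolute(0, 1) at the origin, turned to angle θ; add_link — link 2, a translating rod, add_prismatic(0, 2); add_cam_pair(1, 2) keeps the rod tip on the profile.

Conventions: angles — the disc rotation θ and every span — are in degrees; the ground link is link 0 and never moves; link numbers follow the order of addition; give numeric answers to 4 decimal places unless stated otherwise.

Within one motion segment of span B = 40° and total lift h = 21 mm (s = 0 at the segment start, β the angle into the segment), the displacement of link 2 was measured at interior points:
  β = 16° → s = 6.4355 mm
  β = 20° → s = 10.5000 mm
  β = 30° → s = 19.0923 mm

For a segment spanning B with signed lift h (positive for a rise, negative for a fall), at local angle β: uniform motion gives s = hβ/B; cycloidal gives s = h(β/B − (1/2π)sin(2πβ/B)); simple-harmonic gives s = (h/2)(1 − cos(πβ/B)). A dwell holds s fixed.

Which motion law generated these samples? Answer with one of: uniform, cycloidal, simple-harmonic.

candidates at β/B = r: uniform s = h·r (linear in β); cycloidal s = h·(r − sin(2πr)/(2π)); simple-harmonic s = (h/2)(1 − cos(πr))
β=16°: printed 6.4355 | uniform 8.4000, cycloidal 6.4355, simple-harmonic 7.2553
β=20°: printed 10.5000 | uniform 10.5000, cycloidal 10.5000, simple-harmonic 10.5000
β=30°: printed 19.0923 | uniform 15.7500, cycloidal 19.0923, simple-harmonic 17.9246
only one law matches every sample → cycloidal

cycloidal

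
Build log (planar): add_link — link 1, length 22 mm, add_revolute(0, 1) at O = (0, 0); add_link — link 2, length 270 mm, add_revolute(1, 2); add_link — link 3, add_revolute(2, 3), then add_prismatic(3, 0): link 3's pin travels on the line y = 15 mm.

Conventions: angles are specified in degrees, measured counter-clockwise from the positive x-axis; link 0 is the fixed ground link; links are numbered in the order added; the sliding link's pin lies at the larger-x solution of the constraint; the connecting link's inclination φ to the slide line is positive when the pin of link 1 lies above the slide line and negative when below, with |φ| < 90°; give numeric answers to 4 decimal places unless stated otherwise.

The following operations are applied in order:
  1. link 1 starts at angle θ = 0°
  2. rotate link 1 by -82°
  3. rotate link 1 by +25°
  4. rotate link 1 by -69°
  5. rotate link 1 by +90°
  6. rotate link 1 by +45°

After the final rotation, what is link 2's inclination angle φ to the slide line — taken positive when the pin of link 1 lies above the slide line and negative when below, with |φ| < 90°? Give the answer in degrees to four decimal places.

geometry: r = 22 mm, L = 270 mm, e = 15 mm; θ starts at 0°
rotate link 1 by -82°: θ ← 0° -82° = -82°
rotate link 1 by +25°: θ ← -82° +25° = -57°
rotate link 1 by -69°: θ ← -57° -69° = -126°
rotate link 1 by +90°: θ ← -126° +90° = -36°
rotate link 1 by +45°: θ ← -36° +45° = 9°
h = r sin θ − e = 3.441558 − 15 = -11.558442
sin φ = h / L = -11.558442 / 270 = -0.04280904
φ = arcsin(-0.04280904) = -2.453527°

-2.4535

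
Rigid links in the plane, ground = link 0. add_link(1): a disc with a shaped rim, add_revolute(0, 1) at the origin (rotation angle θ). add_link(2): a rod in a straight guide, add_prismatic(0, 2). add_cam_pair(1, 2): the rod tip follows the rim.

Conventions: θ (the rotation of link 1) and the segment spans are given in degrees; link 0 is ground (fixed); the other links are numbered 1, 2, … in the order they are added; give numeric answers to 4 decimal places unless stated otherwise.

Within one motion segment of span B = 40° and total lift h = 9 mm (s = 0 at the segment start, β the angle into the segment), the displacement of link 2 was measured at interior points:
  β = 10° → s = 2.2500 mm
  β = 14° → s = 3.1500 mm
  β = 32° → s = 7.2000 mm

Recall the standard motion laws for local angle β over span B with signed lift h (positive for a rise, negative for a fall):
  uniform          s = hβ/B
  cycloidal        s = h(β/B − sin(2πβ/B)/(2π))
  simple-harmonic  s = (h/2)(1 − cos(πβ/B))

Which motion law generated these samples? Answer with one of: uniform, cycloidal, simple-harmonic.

candidates at β/B = r: uniform s = h·r (linear in β); cycloidal s = h·(r − sin(2πr)/(2π)); simple-harmonic s = (h/2)(1 − cos(πr))
β=10°: printed 2.2500 | uniform 2.2500, cycloidal 0.8176, simple-harmonic 1.3180
β=14°: printed 3.1500 | uniform 3.1500, cycloidal 1.9912, simple-harmonic 2.4570
β=32°: printed 7.2000 | uniform 7.2000, cycloidal 8.5623, simple-harmonic 8.1406
only one law matches every sample → uniform

uniform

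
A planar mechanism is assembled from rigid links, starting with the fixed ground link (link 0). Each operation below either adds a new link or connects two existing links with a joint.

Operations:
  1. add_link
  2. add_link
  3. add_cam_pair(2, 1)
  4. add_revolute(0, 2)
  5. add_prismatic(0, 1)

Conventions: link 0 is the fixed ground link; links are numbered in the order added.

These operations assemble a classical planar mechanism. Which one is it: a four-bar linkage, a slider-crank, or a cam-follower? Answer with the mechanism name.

links: 3 (incl. ground); joints: 1 revolute, 1 prismatic, 1 higher (cam) pair, forming one closed loop
3 links, revolute + prismatic + higher pair in one loop → cam-follower

cam-follower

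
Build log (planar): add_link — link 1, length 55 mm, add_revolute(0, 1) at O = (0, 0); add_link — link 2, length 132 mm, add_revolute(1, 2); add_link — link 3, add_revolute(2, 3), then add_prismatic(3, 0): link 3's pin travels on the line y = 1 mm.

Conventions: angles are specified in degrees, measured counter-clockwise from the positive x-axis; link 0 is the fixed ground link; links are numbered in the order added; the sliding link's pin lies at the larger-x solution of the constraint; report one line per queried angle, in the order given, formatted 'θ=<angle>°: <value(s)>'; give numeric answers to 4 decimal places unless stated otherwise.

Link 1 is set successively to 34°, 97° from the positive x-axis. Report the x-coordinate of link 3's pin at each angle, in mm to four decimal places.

geometry: r = 55 mm, L = 132 mm, e = 1 mm
θ=34°: crank pin P = (r cos θ, r sin θ) = (45.597066, 30.755610)
θ=34°: h = r sin θ − e = 30.755610 − 1 = 29.755610
θ=34°: x = r cos θ + √(L² − h²) = 45.597066 + 128.602503 = 174.199569
θ=97°: crank pin P = (r cos θ, r sin θ) = (-6.702814, 54.590038)
θ=97°: h = r sin θ − e = 54.590038 − 1 = 53.590038
θ=97°: x = r cos θ + √(L² − h²) = -6.702814 + 120.632118 = 113.929304

θ=34°: 174.1996
θ=97°: 113.9293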